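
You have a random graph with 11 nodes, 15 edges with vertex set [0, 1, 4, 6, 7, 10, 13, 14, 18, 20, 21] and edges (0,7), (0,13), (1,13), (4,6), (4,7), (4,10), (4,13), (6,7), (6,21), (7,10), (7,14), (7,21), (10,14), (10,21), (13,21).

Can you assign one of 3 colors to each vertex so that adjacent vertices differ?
A valid 3-coloring: color 1: [7, 13, 18, 20]; color 2: [0, 1, 6, 10]; color 3: [4, 14, 21].
(χ(G) = 3 ≤ 3.)

Yes, G is 3-colorable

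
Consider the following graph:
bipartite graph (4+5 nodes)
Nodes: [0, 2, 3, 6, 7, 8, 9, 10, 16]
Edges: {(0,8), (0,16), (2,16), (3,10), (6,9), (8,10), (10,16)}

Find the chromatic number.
Clique number ω(G) = 2 (lower bound: χ ≥ ω).
The graph is bipartite (no odd cycle), so 2 colors suffice: χ(G) = 2.
A valid 2-coloring: color 1: [3, 6, 7, 8, 16]; color 2: [0, 2, 9, 10].

χ(G) = 2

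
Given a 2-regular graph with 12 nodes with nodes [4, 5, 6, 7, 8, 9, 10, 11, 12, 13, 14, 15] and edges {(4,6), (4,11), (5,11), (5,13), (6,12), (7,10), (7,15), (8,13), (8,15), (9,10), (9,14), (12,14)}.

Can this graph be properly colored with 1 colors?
No, G is not 1-colorable

Edge (4,11) forces its endpoints to differ, so 1 color is not enough.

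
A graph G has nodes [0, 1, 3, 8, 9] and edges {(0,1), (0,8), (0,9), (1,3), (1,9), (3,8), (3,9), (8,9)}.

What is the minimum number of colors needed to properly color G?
Clique number ω(G) = 3 (lower bound: χ ≥ ω).
The clique on [0, 8, 9] has size 3, forcing χ ≥ 3, and the coloring below uses 3 colors, so χ(G) = 3.
A valid 3-coloring: color 1: [9]; color 2: [0, 3]; color 3: [1, 8].

χ(G) = 3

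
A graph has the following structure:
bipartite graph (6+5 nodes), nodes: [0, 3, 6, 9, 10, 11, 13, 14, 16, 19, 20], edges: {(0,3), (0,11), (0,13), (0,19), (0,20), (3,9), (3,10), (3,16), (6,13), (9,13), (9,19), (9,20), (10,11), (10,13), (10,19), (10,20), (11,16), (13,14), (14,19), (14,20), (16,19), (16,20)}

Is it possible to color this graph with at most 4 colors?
A valid 4-coloring: color 1: [0, 6, 9, 10, 14, 16]; color 2: [3, 11, 13, 19, 20].
(χ(G) = 2 ≤ 4.)

Yes, G is 4-colorable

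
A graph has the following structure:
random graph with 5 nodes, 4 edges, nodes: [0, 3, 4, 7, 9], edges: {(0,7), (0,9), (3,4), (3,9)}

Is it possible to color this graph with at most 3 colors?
A valid 3-coloring: color 1: [0, 3]; color 2: [4, 7, 9].
(χ(G) = 2 ≤ 3.)

Yes, G is 3-colorable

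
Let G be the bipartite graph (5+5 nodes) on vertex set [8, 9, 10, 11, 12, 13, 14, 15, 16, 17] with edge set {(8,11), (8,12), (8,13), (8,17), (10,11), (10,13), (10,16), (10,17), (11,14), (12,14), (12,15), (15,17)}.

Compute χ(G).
Clique number ω(G) = 2 (lower bound: χ ≥ ω).
The graph is bipartite (no odd cycle), so 2 colors suffice: χ(G) = 2.
A valid 2-coloring: color 1: [8, 9, 10, 14, 15]; color 2: [11, 12, 13, 16, 17].

χ(G) = 2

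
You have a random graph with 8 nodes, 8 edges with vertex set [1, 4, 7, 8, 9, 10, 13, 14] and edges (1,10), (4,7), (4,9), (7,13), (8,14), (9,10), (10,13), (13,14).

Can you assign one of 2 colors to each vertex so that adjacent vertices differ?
No, G is not 2-colorable

Odd cycle [4, 7, 13, 10, 9] needs 3 colors (χ ≥ 3).
Hence χ(G) ≥ 3 > 2, so no proper 2-coloring exists.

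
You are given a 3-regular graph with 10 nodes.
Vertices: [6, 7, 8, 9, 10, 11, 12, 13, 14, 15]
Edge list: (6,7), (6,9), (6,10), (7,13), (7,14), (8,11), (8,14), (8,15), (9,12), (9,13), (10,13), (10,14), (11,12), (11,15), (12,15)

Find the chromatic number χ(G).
χ(G) = 3

Clique number ω(G) = 3 (lower bound: χ ≥ ω).
The clique on [8, 11, 15] has size 3, forcing χ ≥ 3, and the coloring below uses 3 colors, so χ(G) = 3.
A valid 3-coloring: color 1: [7, 8, 10, 12]; color 2: [6, 11, 13, 14]; color 3: [9, 15].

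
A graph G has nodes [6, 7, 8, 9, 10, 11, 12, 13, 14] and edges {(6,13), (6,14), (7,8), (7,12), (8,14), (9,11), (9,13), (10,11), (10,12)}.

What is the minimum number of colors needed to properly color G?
χ(G) = 3

Clique number ω(G) = 2 (lower bound: χ ≥ ω).
Odd cycle [13, 9, 11, 10, 12, 7, 8, 14, 6] needs 3 colors (χ ≥ 3).
The coloring below uses 3 colors, so χ(G) = 3.
A valid 3-coloring: color 1: [11, 12, 13, 14]; color 2: [6, 7, 9, 10]; color 3: [8].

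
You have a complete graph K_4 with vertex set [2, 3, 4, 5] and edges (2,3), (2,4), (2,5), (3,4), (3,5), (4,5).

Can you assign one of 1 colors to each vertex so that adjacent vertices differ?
The clique on vertices [2, 3, 4, 5] has size 4 > 1, so it alone needs 4 colors.

No, G is not 1-colorable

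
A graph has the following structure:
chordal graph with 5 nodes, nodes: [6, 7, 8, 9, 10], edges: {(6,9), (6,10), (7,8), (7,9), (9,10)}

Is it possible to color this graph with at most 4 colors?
A valid 4-coloring: color 1: [8, 9]; color 2: [7, 10]; color 3: [6].
(χ(G) = 3 ≤ 4.)

Yes, G is 4-colorable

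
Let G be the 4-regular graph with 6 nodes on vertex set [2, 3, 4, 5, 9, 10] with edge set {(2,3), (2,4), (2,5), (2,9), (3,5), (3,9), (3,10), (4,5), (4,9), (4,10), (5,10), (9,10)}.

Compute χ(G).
Clique number ω(G) = 3 (lower bound: χ ≥ ω).
The clique on [2, 3, 9] has size 3, forcing χ ≥ 3, and the coloring below uses 3 colors, so χ(G) = 3.
A valid 3-coloring: color 1: [2, 10]; color 2: [5, 9]; color 3: [3, 4].

χ(G) = 3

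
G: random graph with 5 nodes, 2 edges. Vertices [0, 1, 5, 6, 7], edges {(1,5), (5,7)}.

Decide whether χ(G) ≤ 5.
A valid 5-coloring: color 1: [0, 5, 6]; color 2: [1, 7].
(χ(G) = 2 ≤ 5.)

Yes, G is 5-colorable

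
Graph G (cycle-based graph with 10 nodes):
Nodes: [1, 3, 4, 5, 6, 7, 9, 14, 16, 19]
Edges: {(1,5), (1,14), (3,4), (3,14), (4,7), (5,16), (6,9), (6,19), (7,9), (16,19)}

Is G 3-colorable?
A valid 3-coloring: color 1: [4, 5, 9, 14, 19]; color 2: [1, 3, 6, 7, 16].
(χ(G) = 2 ≤ 3.)

Yes, G is 3-colorable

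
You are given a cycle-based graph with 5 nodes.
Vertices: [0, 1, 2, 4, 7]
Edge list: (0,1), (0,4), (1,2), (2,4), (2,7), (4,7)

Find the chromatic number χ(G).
Clique number ω(G) = 3 (lower bound: χ ≥ ω).
The clique on [2, 4, 7] has size 3, forcing χ ≥ 3, and the coloring below uses 3 colors, so χ(G) = 3.
A valid 3-coloring: color 1: [1, 4]; color 2: [0, 2]; color 3: [7].

χ(G) = 3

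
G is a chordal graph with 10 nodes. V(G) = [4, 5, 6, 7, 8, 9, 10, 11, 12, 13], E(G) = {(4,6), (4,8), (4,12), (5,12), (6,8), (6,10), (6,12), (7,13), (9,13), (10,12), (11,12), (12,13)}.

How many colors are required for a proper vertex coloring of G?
Clique number ω(G) = 3 (lower bound: χ ≥ ω).
The clique on [4, 6, 8] has size 3, forcing χ ≥ 3, and the coloring below uses 3 colors, so χ(G) = 3.
A valid 3-coloring: color 1: [7, 8, 9, 12]; color 2: [5, 6, 11, 13]; color 3: [4, 10].

χ(G) = 3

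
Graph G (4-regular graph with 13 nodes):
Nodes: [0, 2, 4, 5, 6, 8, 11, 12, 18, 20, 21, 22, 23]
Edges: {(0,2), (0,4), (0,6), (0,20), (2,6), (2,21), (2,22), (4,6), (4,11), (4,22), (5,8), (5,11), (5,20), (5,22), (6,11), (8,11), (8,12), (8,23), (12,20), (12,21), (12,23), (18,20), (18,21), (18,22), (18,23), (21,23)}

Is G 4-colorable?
Yes, G is 4-colorable

A valid 4-coloring: color 1: [6, 8, 20, 21, 22]; color 2: [0, 11, 12, 18]; color 3: [2, 4, 5, 23].
(χ(G) = 3 ≤ 4.)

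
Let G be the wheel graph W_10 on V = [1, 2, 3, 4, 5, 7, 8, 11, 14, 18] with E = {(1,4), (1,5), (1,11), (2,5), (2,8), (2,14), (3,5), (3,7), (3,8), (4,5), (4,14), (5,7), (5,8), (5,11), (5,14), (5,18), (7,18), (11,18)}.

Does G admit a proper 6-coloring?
A valid 6-coloring: color 1: [5]; color 2: [1, 2, 3, 18]; color 3: [7, 8, 11, 14]; color 4: [4].
(χ(G) = 4 ≤ 6.)

Yes, G is 6-colorable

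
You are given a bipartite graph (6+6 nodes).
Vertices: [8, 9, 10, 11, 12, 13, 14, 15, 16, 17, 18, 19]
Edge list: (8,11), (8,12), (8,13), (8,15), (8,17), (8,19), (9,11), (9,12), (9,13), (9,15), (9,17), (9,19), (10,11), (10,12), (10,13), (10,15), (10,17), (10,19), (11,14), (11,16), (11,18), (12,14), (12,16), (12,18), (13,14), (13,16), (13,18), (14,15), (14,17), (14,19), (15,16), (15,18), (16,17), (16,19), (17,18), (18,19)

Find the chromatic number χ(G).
χ(G) = 2

Clique number ω(G) = 2 (lower bound: χ ≥ ω).
The graph is bipartite (no odd cycle), so 2 colors suffice: χ(G) = 2.
A valid 2-coloring: color 1: [11, 12, 13, 15, 17, 19]; color 2: [8, 9, 10, 14, 16, 18].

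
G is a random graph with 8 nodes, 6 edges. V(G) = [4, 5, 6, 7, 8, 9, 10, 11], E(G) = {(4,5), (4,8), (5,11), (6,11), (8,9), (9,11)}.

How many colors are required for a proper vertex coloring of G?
Clique number ω(G) = 2 (lower bound: χ ≥ ω).
Odd cycle [11, 9, 8, 4, 5] needs 3 colors (χ ≥ 3).
The coloring below uses 3 colors, so χ(G) = 3.
A valid 3-coloring: color 1: [4, 7, 10, 11]; color 2: [5, 6, 9]; color 3: [8].

χ(G) = 3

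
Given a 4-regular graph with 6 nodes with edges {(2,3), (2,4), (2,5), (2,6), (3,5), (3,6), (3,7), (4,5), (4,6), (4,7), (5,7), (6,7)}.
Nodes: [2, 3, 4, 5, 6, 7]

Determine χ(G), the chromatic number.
χ(G) = 3

Clique number ω(G) = 3 (lower bound: χ ≥ ω).
The clique on [2, 3, 5] has size 3, forcing χ ≥ 3, and the coloring below uses 3 colors, so χ(G) = 3.
A valid 3-coloring: color 1: [3, 4]; color 2: [2, 7]; color 3: [5, 6].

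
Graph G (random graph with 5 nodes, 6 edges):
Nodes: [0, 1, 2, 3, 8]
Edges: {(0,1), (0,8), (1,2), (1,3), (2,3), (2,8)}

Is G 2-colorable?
No, G is not 2-colorable

The clique on vertices [1, 2, 3] has size 3 > 2, so it alone needs 3 colors.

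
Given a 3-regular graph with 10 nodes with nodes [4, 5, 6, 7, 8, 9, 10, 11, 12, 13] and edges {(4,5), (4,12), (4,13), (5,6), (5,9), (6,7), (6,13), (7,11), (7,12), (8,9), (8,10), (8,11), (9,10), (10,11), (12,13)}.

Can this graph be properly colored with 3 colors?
A valid 3-coloring: color 1: [4, 6, 9, 11]; color 2: [5, 8, 12]; color 3: [7, 10, 13].
(χ(G) = 3 ≤ 3.)

Yes, G is 3-colorable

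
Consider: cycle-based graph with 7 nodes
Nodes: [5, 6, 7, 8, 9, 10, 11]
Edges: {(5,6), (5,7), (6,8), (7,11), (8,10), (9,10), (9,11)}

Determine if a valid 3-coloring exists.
A valid 3-coloring: color 1: [6, 10, 11]; color 2: [7, 8, 9]; color 3: [5].
(χ(G) = 3 ≤ 3.)

Yes, G is 3-colorable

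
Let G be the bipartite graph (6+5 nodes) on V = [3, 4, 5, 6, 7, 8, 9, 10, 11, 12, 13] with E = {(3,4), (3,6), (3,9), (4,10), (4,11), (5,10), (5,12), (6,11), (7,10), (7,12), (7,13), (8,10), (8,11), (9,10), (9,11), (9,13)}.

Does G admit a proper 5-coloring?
A valid 5-coloring: color 1: [3, 10, 11, 12, 13]; color 2: [4, 5, 6, 7, 8, 9].
(χ(G) = 2 ≤ 5.)

Yes, G is 5-colorable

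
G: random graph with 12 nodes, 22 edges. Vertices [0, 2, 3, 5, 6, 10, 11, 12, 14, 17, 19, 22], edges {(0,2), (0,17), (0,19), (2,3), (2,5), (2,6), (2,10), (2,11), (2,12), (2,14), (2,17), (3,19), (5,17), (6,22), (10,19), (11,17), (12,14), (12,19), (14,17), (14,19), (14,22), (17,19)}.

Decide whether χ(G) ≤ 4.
A valid 4-coloring: color 1: [2, 19, 22]; color 2: [3, 6, 10, 12, 17]; color 3: [0, 5, 11, 14].
(χ(G) = 3 ≤ 4.)

Yes, G is 4-colorable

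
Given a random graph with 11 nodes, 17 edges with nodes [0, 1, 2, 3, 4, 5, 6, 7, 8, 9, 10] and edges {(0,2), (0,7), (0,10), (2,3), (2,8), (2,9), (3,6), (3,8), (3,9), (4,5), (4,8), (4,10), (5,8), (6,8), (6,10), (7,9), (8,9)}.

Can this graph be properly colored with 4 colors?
A valid 4-coloring: color 1: [1, 7, 8, 10]; color 2: [0, 3, 4]; color 3: [5, 6, 9]; color 4: [2].
(χ(G) = 4 ≤ 4.)

Yes, G is 4-colorable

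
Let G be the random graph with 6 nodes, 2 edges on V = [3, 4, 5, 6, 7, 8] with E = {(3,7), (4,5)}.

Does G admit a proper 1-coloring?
Edge (3,7) forces its endpoints to differ, so 1 color is not enough.

No, G is not 1-colorable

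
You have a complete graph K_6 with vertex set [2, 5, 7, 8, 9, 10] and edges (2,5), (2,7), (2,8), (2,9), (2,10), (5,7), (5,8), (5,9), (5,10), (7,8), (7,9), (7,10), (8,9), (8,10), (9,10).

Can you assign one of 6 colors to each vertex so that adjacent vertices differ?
A valid 6-coloring: color 1: [9]; color 2: [5]; color 3: [2]; color 4: [7]; color 5: [8]; color 6: [10].
(χ(G) = 6 ≤ 6.)

Yes, G is 6-colorable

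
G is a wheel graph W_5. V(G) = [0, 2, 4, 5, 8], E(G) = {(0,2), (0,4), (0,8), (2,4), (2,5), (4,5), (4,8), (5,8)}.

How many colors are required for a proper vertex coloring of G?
Clique number ω(G) = 3 (lower bound: χ ≥ ω).
The clique on [0, 4, 8] has size 3, forcing χ ≥ 3, and the coloring below uses 3 colors, so χ(G) = 3.
A valid 3-coloring: color 1: [4]; color 2: [2, 8]; color 3: [0, 5].

χ(G) = 3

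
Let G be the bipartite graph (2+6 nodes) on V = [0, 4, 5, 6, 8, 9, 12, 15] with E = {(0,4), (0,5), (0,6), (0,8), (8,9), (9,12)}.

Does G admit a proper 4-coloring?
A valid 4-coloring: color 1: [0, 9, 15]; color 2: [4, 5, 6, 8, 12].
(χ(G) = 2 ≤ 4.)

Yes, G is 4-colorable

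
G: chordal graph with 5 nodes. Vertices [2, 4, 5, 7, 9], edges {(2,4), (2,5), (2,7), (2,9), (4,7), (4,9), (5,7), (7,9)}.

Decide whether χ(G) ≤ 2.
The clique on vertices [2, 4, 7, 9] has size 4 > 2, so it alone needs 4 colors.

No, G is not 2-colorable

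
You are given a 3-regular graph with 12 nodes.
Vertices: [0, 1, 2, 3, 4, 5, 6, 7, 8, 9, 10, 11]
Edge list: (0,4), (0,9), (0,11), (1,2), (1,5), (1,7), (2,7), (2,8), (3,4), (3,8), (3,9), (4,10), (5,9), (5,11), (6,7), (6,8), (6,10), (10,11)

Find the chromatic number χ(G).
χ(G) = 3

Clique number ω(G) = 3 (lower bound: χ ≥ ω).
The clique on [1, 2, 7] has size 3, forcing χ ≥ 3, and the coloring below uses 3 colors, so χ(G) = 3.
A valid 3-coloring: color 1: [0, 3, 5, 7, 10]; color 2: [1, 4, 8, 9, 11]; color 3: [2, 6].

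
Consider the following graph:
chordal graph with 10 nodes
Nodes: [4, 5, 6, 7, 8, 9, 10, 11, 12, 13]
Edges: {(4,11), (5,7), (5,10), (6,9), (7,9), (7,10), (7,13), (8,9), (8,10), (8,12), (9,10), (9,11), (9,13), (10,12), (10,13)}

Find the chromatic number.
Clique number ω(G) = 4 (lower bound: χ ≥ ω).
The clique on [7, 9, 10, 13] has size 4, forcing χ ≥ 4, and the coloring below uses 4 colors, so χ(G) = 4.
A valid 4-coloring: color 1: [6, 10, 11]; color 2: [4, 5, 9, 12]; color 3: [7, 8]; color 4: [13].

χ(G) = 4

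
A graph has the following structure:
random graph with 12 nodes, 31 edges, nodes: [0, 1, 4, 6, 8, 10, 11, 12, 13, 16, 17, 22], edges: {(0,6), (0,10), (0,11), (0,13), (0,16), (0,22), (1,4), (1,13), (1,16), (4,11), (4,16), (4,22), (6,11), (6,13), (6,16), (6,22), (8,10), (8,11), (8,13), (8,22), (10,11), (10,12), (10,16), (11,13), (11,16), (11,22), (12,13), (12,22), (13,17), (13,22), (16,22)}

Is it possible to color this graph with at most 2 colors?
The clique on vertices [0, 6, 11, 16, 22] has size 5 > 2, so it alone needs 5 colors.

No, G is not 2-colorable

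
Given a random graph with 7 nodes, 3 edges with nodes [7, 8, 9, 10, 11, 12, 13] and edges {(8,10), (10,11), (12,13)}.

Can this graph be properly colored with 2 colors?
Yes, G is 2-colorable

A valid 2-coloring: color 1: [7, 9, 10, 12]; color 2: [8, 11, 13].
(χ(G) = 2 ≤ 2.)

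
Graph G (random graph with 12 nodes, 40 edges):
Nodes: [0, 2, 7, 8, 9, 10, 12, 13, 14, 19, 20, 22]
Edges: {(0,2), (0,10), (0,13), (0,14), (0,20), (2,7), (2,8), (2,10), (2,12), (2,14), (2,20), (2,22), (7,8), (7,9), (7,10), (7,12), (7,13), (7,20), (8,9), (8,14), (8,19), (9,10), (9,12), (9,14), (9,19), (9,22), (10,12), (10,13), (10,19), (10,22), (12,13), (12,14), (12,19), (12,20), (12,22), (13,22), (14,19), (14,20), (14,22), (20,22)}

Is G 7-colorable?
A valid 7-coloring: color 1: [0, 8, 12]; color 2: [10, 20]; color 3: [2, 9, 13]; color 4: [7, 14]; color 5: [19, 22].
(χ(G) = 5 ≤ 7.)

Yes, G is 7-colorable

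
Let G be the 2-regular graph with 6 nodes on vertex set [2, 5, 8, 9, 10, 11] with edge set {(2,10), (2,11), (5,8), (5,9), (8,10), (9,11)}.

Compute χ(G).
χ(G) = 2

Clique number ω(G) = 2 (lower bound: χ ≥ ω).
The graph is bipartite (no odd cycle), so 2 colors suffice: χ(G) = 2.
A valid 2-coloring: color 1: [2, 8, 9]; color 2: [5, 10, 11].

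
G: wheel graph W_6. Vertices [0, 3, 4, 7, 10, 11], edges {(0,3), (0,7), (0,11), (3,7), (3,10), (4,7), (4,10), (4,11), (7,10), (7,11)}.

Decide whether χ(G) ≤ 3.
No, G is not 3-colorable

Odd cycle [10, 3, 0, 11, 4] needs 3 colors (χ ≥ 3).
Vertex 7 is adjacent to every vertex of [0, 3, 4, 10, 11], which already need 3 colors among themselves, so 7 needs a new color (χ ≥ 4).
Hence χ(G) ≥ 4 > 3, so no proper 3-coloring exists.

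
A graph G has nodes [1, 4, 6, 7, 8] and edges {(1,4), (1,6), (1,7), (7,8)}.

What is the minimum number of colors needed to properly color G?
χ(G) = 2

Clique number ω(G) = 2 (lower bound: χ ≥ ω).
The graph is bipartite (no odd cycle), so 2 colors suffice: χ(G) = 2.
A valid 2-coloring: color 1: [1, 8]; color 2: [4, 6, 7].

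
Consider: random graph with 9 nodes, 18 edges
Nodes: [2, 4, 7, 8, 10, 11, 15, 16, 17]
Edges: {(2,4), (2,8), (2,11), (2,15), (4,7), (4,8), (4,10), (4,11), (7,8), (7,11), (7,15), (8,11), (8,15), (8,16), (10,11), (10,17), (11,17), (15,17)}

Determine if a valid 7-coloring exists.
Yes, G is 7-colorable

A valid 7-coloring: color 1: [11, 15, 16]; color 2: [8, 10]; color 3: [4, 17]; color 4: [2, 7].
(χ(G) = 4 ≤ 7.)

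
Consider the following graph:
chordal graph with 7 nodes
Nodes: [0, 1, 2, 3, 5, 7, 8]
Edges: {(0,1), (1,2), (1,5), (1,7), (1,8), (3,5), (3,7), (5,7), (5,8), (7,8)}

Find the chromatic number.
χ(G) = 4

Clique number ω(G) = 4 (lower bound: χ ≥ ω).
The clique on [1, 5, 7, 8] has size 4, forcing χ ≥ 4, and the coloring below uses 4 colors, so χ(G) = 4.
A valid 4-coloring: color 1: [1, 3]; color 2: [0, 2, 5]; color 3: [7]; color 4: [8].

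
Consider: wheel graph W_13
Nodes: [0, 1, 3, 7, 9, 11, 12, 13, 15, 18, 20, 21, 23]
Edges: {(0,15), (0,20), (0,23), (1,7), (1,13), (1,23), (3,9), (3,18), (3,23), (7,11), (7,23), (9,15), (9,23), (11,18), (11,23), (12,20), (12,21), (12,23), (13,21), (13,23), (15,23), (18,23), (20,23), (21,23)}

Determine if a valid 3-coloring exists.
A valid 3-coloring: color 1: [23]; color 2: [0, 7, 9, 12, 13, 18]; color 3: [1, 3, 11, 15, 20, 21].
(χ(G) = 3 ≤ 3.)

Yes, G is 3-colorable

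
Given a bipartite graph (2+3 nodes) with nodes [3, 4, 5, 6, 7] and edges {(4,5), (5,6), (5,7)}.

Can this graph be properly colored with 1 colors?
No, G is not 1-colorable

Edge (4,5) forces its endpoints to differ, so 1 color is not enough.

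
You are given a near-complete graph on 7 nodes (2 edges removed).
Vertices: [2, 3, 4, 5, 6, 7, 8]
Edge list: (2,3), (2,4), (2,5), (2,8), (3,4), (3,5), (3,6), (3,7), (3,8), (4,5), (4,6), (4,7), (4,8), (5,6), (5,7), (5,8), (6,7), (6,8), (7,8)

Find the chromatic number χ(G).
χ(G) = 6

Clique number ω(G) = 6 (lower bound: χ ≥ ω).
The clique on [3, 4, 5, 6, 7, 8] has size 6, forcing χ ≥ 6, and the coloring below uses 6 colors, so χ(G) = 6.
A valid 6-coloring: color 1: [4]; color 2: [3]; color 3: [8]; color 4: [5]; color 5: [2, 7]; color 6: [6].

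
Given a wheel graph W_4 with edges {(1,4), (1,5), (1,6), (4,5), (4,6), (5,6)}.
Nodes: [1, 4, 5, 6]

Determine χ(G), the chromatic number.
χ(G) = 4

Clique number ω(G) = 4 (lower bound: χ ≥ ω).
The clique on [1, 4, 5, 6] has size 4, forcing χ ≥ 4, and the coloring below uses 4 colors, so χ(G) = 4.
A valid 4-coloring: color 1: [5]; color 2: [4]; color 3: [6]; color 4: [1].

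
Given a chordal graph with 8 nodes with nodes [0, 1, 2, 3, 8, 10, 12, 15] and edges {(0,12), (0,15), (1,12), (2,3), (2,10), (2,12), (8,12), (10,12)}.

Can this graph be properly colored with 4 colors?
Yes, G is 4-colorable

A valid 4-coloring: color 1: [3, 12, 15]; color 2: [0, 1, 2, 8]; color 3: [10].
(χ(G) = 3 ≤ 4.)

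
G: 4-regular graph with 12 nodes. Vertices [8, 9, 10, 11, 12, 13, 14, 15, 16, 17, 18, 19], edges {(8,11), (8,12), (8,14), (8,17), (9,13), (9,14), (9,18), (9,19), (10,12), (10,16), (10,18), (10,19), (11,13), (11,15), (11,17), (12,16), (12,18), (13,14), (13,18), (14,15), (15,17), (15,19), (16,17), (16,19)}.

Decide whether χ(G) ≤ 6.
A valid 6-coloring: color 1: [8, 13, 15, 16]; color 2: [9, 12, 17]; color 3: [11, 14, 18, 19]; color 4: [10].
(χ(G) = 3 ≤ 6.)

Yes, G is 6-colorable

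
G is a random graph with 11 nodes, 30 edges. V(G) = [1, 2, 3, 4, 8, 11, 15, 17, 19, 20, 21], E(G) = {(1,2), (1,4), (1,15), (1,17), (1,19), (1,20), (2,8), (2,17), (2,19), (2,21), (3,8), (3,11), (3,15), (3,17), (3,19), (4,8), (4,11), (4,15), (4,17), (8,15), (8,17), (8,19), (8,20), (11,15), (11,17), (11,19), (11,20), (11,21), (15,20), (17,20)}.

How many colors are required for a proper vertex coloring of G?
χ(G) = 3

Clique number ω(G) = 3 (lower bound: χ ≥ ω).
The clique on [2, 8, 17] has size 3, forcing χ ≥ 3, and the coloring below uses 3 colors, so χ(G) = 3.
A valid 3-coloring: color 1: [1, 8, 11]; color 2: [15, 17, 19, 21]; color 3: [2, 3, 4, 20].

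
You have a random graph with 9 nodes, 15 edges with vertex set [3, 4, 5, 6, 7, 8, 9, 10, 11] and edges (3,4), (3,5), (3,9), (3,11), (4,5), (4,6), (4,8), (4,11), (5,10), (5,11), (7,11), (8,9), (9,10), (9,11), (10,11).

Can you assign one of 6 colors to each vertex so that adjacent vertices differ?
A valid 6-coloring: color 1: [6, 8, 11]; color 2: [4, 7, 9]; color 3: [5]; color 4: [3, 10].
(χ(G) = 4 ≤ 6.)

Yes, G is 6-colorable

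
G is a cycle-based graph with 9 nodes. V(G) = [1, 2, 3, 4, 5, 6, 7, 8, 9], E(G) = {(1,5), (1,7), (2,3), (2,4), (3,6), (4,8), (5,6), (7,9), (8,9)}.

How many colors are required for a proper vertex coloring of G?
χ(G) = 3

Clique number ω(G) = 2 (lower bound: χ ≥ ω).
Odd cycle [8, 4, 2, 3, 6, 5, 1, 7, 9] needs 3 colors (χ ≥ 3).
The coloring below uses 3 colors, so χ(G) = 3.
A valid 3-coloring: color 1: [2, 6, 7, 8]; color 2: [3, 4, 5, 9]; color 3: [1].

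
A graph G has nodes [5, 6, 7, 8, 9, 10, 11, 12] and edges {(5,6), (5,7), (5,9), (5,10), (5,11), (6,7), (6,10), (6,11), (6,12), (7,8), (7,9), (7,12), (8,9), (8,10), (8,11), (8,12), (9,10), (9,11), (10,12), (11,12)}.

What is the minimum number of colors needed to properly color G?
Clique number ω(G) = 3 (lower bound: χ ≥ ω).
Odd cycle [5, 6, 12, 8, 9] needs 3 colors (χ ≥ 3).
Vertex 7 is adjacent to every vertex of [5, 6, 8, 9, 12], which already need 3 colors among themselves, so 7 needs a new color (χ ≥ 4).
The coloring below uses 4 colors, so χ(G) = 4.
A valid 4-coloring: color 1: [6, 8]; color 2: [9, 12]; color 3: [7, 10, 11]; color 4: [5].

χ(G) = 4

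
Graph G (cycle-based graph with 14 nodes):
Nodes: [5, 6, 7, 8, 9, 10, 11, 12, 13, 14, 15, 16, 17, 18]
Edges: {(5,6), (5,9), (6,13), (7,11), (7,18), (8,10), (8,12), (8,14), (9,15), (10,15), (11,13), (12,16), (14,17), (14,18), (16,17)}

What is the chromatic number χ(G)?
Clique number ω(G) = 2 (lower bound: χ ≥ ω).
Odd cycle [17, 16, 12, 8, 14] needs 3 colors (χ ≥ 3).
The coloring below uses 3 colors, so χ(G) = 3.
A valid 3-coloring: color 1: [7, 9, 10, 13, 14, 16]; color 2: [5, 8, 11, 15, 17, 18]; color 3: [6, 12].

χ(G) = 3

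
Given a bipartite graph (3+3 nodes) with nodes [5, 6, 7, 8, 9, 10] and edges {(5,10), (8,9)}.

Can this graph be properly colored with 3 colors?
Yes, G is 3-colorable

A valid 3-coloring: color 1: [5, 6, 7, 8]; color 2: [9, 10].
(χ(G) = 2 ≤ 3.)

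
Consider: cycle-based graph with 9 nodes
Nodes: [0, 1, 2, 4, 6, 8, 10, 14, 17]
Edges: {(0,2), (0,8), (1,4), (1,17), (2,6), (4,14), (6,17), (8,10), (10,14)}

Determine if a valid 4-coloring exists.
Yes, G is 4-colorable

A valid 4-coloring: color 1: [1, 2, 8, 14]; color 2: [0, 4, 6, 10]; color 3: [17].
(χ(G) = 3 ≤ 4.)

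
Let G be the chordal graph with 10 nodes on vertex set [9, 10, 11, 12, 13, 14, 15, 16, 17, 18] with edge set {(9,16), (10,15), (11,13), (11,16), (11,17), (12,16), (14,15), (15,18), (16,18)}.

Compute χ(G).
χ(G) = 2

Clique number ω(G) = 2 (lower bound: χ ≥ ω).
The graph is bipartite (no odd cycle), so 2 colors suffice: χ(G) = 2.
A valid 2-coloring: color 1: [13, 15, 16, 17]; color 2: [9, 10, 11, 12, 14, 18].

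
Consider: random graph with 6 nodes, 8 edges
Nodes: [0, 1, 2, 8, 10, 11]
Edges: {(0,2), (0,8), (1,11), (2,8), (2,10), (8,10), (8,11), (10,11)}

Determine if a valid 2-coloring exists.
The clique on vertices [0, 2, 8] has size 3 > 2, so it alone needs 3 colors.

No, G is not 2-colorable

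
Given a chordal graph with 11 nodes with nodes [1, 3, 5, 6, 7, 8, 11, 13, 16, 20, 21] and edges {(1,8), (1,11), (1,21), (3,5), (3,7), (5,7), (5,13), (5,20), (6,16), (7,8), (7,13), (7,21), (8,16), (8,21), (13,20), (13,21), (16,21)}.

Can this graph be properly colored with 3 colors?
A valid 3-coloring: color 1: [1, 7, 16, 20]; color 2: [5, 6, 11, 21]; color 3: [3, 8, 13].
(χ(G) = 3 ≤ 3.)

Yes, G is 3-colorable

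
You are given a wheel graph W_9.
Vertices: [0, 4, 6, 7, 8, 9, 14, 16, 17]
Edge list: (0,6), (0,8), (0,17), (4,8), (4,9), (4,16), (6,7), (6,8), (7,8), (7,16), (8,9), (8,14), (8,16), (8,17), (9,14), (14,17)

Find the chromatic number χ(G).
χ(G) = 3

Clique number ω(G) = 3 (lower bound: χ ≥ ω).
The clique on [0, 8, 17] has size 3, forcing χ ≥ 3, and the coloring below uses 3 colors, so χ(G) = 3.
A valid 3-coloring: color 1: [8]; color 2: [6, 9, 16, 17]; color 3: [0, 4, 7, 14].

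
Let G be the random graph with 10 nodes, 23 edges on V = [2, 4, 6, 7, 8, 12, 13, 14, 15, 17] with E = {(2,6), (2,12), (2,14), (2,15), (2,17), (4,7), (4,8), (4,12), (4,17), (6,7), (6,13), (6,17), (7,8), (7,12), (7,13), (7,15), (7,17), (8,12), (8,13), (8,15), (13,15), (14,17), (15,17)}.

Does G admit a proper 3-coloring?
The clique on vertices [4, 7, 8, 12] has size 4 > 3, so it alone needs 4 colors.

No, G is not 3-colorable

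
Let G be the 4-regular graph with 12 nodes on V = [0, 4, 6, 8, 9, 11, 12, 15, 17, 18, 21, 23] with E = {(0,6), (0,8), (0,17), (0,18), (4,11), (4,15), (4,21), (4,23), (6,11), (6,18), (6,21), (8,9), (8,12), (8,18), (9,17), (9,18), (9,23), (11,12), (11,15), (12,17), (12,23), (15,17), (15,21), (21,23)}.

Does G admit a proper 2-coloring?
No, G is not 2-colorable

The clique on vertices [0, 8, 18] has size 3 > 2, so it alone needs 3 colors.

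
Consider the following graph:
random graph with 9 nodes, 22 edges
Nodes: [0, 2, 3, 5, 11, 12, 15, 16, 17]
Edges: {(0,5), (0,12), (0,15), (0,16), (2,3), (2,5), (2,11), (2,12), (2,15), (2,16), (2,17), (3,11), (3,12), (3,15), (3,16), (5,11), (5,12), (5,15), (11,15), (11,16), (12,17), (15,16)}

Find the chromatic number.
χ(G) = 5

Clique number ω(G) = 5 (lower bound: χ ≥ ω).
The clique on [2, 3, 11, 15, 16] has size 5, forcing χ ≥ 5, and the coloring below uses 5 colors, so χ(G) = 5.
A valid 5-coloring: color 1: [0, 2]; color 2: [12, 15]; color 3: [5, 16, 17]; color 4: [3]; color 5: [11].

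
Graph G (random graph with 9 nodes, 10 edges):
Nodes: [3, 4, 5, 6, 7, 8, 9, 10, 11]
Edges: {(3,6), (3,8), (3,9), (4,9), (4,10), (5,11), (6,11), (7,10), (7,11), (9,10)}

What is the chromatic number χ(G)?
χ(G) = 3

Clique number ω(G) = 3 (lower bound: χ ≥ ω).
The clique on [4, 9, 10] has size 3, forcing χ ≥ 3, and the coloring below uses 3 colors, so χ(G) = 3.
A valid 3-coloring: color 1: [3, 10, 11]; color 2: [5, 6, 7, 8, 9]; color 3: [4].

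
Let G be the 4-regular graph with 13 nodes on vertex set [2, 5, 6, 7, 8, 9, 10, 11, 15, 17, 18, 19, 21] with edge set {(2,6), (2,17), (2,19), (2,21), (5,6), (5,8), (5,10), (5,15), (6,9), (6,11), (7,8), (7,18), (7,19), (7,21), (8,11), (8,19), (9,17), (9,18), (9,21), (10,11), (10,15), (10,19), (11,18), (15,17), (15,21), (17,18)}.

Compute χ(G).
Clique number ω(G) = 3 (lower bound: χ ≥ ω).
The clique on [5, 10, 15] has size 3, forcing χ ≥ 3, and the coloring below uses 3 colors, so χ(G) = 3.
A valid 3-coloring: color 1: [5, 11, 17, 19, 21]; color 2: [2, 7, 9, 15]; color 3: [6, 8, 10, 18].

χ(G) = 3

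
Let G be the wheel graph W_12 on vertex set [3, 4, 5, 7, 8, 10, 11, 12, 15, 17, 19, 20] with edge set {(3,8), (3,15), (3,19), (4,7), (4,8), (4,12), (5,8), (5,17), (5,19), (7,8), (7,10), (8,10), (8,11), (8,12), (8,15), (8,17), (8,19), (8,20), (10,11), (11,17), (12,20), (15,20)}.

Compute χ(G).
Clique number ω(G) = 3 (lower bound: χ ≥ ω).
Odd cycle [17, 11, 10, 7, 4, 12, 20, 15, 3, 19, 5] needs 3 colors (χ ≥ 3).
Vertex 8 is adjacent to every vertex of [3, 4, 5, 7, 10, 11, 12, 15, 17, 19, 20], which already need 3 colors among themselves, so 8 needs a new color (χ ≥ 4).
The coloring below uses 4 colors, so χ(G) = 4.
A valid 4-coloring: color 1: [8]; color 2: [4, 10, 17, 19, 20]; color 3: [5, 7, 11, 12, 15]; color 4: [3].

χ(G) = 4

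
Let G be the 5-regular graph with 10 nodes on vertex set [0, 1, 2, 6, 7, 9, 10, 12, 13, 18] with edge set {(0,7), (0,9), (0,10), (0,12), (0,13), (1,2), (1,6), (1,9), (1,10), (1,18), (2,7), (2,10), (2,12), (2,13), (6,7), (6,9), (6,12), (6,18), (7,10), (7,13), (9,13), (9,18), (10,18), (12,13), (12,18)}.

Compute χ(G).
Clique number ω(G) = 4 (lower bound: χ ≥ ω).
The clique on [1, 6, 9, 18] has size 4, forcing χ ≥ 4, and the coloring below uses 4 colors, so χ(G) = 4.
A valid 4-coloring: color 1: [7, 9, 12]; color 2: [0, 2, 18]; color 3: [6, 10, 13]; color 4: [1].

χ(G) = 4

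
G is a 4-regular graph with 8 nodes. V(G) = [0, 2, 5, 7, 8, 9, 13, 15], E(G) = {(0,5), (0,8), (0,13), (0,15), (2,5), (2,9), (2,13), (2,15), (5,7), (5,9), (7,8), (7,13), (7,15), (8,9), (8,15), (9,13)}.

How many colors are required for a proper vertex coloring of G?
χ(G) = 3

Clique number ω(G) = 3 (lower bound: χ ≥ ω).
The clique on [0, 8, 15] has size 3, forcing χ ≥ 3, and the coloring below uses 3 colors, so χ(G) = 3.
A valid 3-coloring: color 1: [9, 15]; color 2: [5, 8, 13]; color 3: [0, 2, 7].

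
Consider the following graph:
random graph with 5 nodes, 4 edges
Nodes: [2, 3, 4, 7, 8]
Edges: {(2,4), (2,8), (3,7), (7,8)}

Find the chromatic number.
Clique number ω(G) = 2 (lower bound: χ ≥ ω).
The graph is bipartite (no odd cycle), so 2 colors suffice: χ(G) = 2.
A valid 2-coloring: color 1: [2, 7]; color 2: [3, 4, 8].

χ(G) = 2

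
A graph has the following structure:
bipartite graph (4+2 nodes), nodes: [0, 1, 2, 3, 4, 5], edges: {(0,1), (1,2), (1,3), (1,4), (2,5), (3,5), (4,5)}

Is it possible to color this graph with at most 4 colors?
A valid 4-coloring: color 1: [1, 5]; color 2: [0, 2, 3, 4].
(χ(G) = 2 ≤ 4.)

Yes, G is 4-colorable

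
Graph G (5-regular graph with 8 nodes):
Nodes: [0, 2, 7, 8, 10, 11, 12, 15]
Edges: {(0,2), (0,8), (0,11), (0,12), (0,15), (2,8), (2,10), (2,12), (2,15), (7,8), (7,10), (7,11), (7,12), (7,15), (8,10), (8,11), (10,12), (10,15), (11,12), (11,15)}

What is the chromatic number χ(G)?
Clique number ω(G) = 3 (lower bound: χ ≥ ω).
Odd cycle [11, 7, 10, 2, 0] needs 3 colors (χ ≥ 3).
Vertex 8 is adjacent to every vertex of [0, 2, 7, 10, 11], which already need 3 colors among themselves, so 8 needs a new color (χ ≥ 4).
The coloring below uses 4 colors, so χ(G) = 4.
A valid 4-coloring: color 1: [8, 12, 15]; color 2: [2, 7]; color 3: [10, 11]; color 4: [0].

χ(G) = 4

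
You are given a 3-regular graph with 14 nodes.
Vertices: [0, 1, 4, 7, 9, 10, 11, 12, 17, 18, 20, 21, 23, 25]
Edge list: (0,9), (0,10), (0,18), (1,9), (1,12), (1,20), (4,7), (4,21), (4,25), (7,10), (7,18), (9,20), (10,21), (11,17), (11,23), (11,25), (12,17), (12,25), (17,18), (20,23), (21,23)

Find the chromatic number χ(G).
Clique number ω(G) = 3 (lower bound: χ ≥ ω).
The clique on [1, 9, 20] has size 3, forcing χ ≥ 3, and the coloring below uses 3 colors, so χ(G) = 3.
A valid 3-coloring: color 1: [0, 1, 4, 17, 23]; color 2: [7, 9, 11, 12, 21]; color 3: [10, 18, 20, 25].

χ(G) = 3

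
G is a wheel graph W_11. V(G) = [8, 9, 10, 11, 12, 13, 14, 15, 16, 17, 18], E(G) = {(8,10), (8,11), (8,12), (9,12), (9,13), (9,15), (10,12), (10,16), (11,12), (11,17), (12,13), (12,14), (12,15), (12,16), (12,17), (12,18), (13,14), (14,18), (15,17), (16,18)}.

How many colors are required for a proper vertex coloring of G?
χ(G) = 3

Clique number ω(G) = 3 (lower bound: χ ≥ ω).
The clique on [8, 10, 12] has size 3, forcing χ ≥ 3, and the coloring below uses 3 colors, so χ(G) = 3.
A valid 3-coloring: color 1: [12]; color 2: [10, 11, 13, 15, 18]; color 3: [8, 9, 14, 16, 17].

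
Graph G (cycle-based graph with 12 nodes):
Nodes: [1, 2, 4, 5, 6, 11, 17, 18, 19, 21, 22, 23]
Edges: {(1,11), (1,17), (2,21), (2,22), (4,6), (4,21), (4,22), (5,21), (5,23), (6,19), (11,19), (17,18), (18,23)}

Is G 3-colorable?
A valid 3-coloring: color 1: [1, 2, 4, 5, 18, 19]; color 2: [6, 11, 17, 21, 22, 23].
(χ(G) = 2 ≤ 3.)

Yes, G is 3-colorable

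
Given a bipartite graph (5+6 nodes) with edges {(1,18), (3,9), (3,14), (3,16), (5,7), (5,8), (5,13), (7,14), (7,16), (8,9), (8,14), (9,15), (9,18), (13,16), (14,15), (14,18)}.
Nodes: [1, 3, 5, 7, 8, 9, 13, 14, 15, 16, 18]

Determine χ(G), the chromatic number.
Clique number ω(G) = 2 (lower bound: χ ≥ ω).
The graph is bipartite (no odd cycle), so 2 colors suffice: χ(G) = 2.
A valid 2-coloring: color 1: [1, 5, 9, 14, 16]; color 2: [3, 7, 8, 13, 15, 18].

χ(G) = 2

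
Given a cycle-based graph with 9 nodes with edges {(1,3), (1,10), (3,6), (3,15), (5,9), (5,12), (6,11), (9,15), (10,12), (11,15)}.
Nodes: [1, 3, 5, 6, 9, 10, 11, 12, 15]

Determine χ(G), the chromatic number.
χ(G) = 3

Clique number ω(G) = 2 (lower bound: χ ≥ ω).
Odd cycle [9, 15, 3, 1, 10, 12, 5] needs 3 colors (χ ≥ 3).
The coloring below uses 3 colors, so χ(G) = 3.
A valid 3-coloring: color 1: [1, 5, 6, 15]; color 2: [3, 9, 11, 12]; color 3: [10].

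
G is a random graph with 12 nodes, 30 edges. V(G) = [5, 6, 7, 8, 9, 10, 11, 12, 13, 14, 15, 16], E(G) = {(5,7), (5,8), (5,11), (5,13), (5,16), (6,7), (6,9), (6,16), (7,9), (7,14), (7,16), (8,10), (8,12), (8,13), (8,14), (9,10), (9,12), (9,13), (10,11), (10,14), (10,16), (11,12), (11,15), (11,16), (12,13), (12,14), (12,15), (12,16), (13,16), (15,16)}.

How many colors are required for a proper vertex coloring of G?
Clique number ω(G) = 4 (lower bound: χ ≥ ω).
The clique on [11, 12, 15, 16] has size 4, forcing χ ≥ 4, and the coloring below uses 4 colors, so χ(G) = 4.
A valid 4-coloring: color 1: [9, 14, 16]; color 2: [5, 6, 10, 12]; color 3: [7, 8, 11]; color 4: [13, 15].

χ(G) = 4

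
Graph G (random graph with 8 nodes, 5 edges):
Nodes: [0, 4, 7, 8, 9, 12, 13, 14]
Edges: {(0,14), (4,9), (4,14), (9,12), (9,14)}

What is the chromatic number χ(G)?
Clique number ω(G) = 3 (lower bound: χ ≥ ω).
The clique on [4, 9, 14] has size 3, forcing χ ≥ 3, and the coloring below uses 3 colors, so χ(G) = 3.
A valid 3-coloring: color 1: [7, 8, 12, 13, 14]; color 2: [0, 9]; color 3: [4].

χ(G) = 3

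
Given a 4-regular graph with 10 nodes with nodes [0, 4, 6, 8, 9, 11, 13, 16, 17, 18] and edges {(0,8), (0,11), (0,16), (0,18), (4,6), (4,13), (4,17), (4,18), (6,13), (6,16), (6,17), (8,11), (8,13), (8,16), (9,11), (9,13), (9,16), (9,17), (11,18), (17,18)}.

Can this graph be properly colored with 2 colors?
The clique on vertices [0, 8, 16] has size 3 > 2, so it alone needs 3 colors.

No, G is not 2-colorable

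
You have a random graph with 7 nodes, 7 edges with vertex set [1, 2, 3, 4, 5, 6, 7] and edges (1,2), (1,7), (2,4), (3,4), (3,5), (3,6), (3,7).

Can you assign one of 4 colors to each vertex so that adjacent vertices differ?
A valid 4-coloring: color 1: [2, 3]; color 2: [1, 4, 5, 6]; color 3: [7].
(χ(G) = 3 ≤ 4.)

Yes, G is 4-colorable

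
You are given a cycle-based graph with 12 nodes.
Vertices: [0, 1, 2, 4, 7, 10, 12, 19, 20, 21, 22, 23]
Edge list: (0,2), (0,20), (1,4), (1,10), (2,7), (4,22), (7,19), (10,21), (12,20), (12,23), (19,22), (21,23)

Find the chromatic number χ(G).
χ(G) = 2

Clique number ω(G) = 2 (lower bound: χ ≥ ω).
The graph is bipartite (no odd cycle), so 2 colors suffice: χ(G) = 2.
A valid 2-coloring: color 1: [0, 1, 7, 12, 21, 22]; color 2: [2, 4, 10, 19, 20, 23].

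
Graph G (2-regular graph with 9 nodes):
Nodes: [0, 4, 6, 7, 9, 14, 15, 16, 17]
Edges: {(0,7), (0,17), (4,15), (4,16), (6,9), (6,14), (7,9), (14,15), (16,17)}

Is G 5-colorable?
Yes, G is 5-colorable

A valid 5-coloring: color 1: [6, 7, 15, 17]; color 2: [0, 4, 9, 14]; color 3: [16].
(χ(G) = 3 ≤ 5.)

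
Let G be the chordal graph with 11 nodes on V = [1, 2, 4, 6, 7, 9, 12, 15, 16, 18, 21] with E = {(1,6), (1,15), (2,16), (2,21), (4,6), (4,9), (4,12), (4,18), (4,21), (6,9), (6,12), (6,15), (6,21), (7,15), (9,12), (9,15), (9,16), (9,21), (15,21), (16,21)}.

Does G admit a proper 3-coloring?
The clique on vertices [4, 6, 9, 12] has size 4 > 3, so it alone needs 4 colors.

No, G is not 3-colorable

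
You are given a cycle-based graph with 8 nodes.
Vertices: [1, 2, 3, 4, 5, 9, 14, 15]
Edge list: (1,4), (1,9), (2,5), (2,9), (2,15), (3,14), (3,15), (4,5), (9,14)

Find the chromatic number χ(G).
χ(G) = 3

Clique number ω(G) = 2 (lower bound: χ ≥ ω).
Odd cycle [15, 3, 14, 9, 2] needs 3 colors (χ ≥ 3).
The coloring below uses 3 colors, so χ(G) = 3.
A valid 3-coloring: color 1: [1, 2, 3]; color 2: [4, 9, 15]; color 3: [5, 14].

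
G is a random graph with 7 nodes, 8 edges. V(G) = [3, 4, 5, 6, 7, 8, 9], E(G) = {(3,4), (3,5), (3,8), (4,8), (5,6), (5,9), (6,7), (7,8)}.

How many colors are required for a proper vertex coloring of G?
Clique number ω(G) = 3 (lower bound: χ ≥ ω).
The clique on [3, 4, 8] has size 3, forcing χ ≥ 3, and the coloring below uses 3 colors, so χ(G) = 3.
A valid 3-coloring: color 1: [3, 6, 9]; color 2: [5, 8]; color 3: [4, 7].

χ(G) = 3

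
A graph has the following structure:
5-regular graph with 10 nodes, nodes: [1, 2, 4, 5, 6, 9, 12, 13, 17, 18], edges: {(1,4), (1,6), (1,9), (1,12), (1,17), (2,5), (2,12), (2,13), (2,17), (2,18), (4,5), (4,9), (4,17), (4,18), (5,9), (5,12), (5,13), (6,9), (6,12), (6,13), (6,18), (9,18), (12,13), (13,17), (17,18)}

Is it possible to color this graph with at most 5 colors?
A valid 5-coloring: color 1: [2, 4, 6]; color 2: [1, 5, 18]; color 3: [9, 13]; color 4: [12, 17].
(χ(G) = 4 ≤ 5.)

Yes, G is 5-colorable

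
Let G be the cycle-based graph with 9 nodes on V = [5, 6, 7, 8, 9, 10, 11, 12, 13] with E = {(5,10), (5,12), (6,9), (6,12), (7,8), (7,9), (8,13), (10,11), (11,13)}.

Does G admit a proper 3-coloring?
Yes, G is 3-colorable

A valid 3-coloring: color 1: [5, 6, 7, 13]; color 2: [8, 9, 10, 12]; color 3: [11].
(χ(G) = 3 ≤ 3.)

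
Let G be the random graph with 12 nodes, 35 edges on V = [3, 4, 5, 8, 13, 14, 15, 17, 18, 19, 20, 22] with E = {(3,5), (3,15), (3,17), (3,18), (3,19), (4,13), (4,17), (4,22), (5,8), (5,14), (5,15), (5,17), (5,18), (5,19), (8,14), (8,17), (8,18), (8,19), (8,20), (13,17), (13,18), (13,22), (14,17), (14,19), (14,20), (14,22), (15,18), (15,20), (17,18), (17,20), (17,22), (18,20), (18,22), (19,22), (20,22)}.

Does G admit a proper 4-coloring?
A valid 4-coloring: color 1: [15, 17, 19]; color 2: [4, 14, 18]; color 3: [5, 13, 20]; color 4: [3, 8, 22].
(χ(G) = 4 ≤ 4.)

Yes, G is 4-colorable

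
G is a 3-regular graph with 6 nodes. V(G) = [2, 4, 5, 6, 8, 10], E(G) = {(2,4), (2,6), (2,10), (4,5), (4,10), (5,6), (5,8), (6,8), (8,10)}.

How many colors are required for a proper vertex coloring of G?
χ(G) = 3

Clique number ω(G) = 3 (lower bound: χ ≥ ω).
The clique on [5, 6, 8] has size 3, forcing χ ≥ 3, and the coloring below uses 3 colors, so χ(G) = 3.
A valid 3-coloring: color 1: [4, 8]; color 2: [6, 10]; color 3: [2, 5].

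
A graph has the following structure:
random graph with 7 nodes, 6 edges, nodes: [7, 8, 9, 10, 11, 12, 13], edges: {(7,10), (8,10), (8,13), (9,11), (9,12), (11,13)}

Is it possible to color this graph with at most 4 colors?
A valid 4-coloring: color 1: [7, 8, 11, 12]; color 2: [9, 10, 13].
(χ(G) = 2 ≤ 4.)

Yes, G is 4-colorable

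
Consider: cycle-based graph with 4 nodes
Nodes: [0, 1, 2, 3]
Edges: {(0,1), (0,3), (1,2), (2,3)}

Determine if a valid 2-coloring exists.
Yes, G is 2-colorable

A valid 2-coloring: color 1: [1, 3]; color 2: [0, 2].
(χ(G) = 2 ≤ 2.)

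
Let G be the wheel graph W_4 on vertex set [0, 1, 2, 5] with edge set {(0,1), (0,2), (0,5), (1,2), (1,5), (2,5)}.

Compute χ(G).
χ(G) = 4

Clique number ω(G) = 4 (lower bound: χ ≥ ω).
The clique on [0, 1, 2, 5] has size 4, forcing χ ≥ 4, and the coloring below uses 4 colors, so χ(G) = 4.
A valid 4-coloring: color 1: [5]; color 2: [0]; color 3: [1]; color 4: [2].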